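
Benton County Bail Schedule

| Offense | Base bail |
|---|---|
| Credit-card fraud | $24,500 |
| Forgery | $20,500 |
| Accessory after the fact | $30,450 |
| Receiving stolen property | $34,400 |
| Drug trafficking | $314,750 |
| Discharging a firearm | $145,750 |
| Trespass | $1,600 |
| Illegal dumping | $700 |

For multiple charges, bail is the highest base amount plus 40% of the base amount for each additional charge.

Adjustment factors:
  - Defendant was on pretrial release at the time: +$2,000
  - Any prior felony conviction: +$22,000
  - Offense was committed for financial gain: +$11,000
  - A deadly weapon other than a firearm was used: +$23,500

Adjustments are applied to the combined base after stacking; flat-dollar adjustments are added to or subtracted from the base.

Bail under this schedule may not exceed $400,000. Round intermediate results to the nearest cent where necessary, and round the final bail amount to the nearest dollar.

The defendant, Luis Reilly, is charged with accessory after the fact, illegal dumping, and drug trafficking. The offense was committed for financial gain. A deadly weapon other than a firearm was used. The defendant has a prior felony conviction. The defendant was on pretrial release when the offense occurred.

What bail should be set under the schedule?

Base amounts from the schedule: accessory after the fact $30,450; illegal dumping $700; drug trafficking $314,750.
Stacking rule: highest base plus 40% of each additional charge. Highest is drug trafficking at $314,750. Additional: $30,450 × 40% = $12,180; $700 × 40% = $280. Combined base = $314,750 + $12,460 = $327,210.
Defendant was on pretrial release at the time (+$2,000 flat): $327,210 + $2,000 = $329,210.
Any prior felony conviction (+$22,000 flat): $329,210 + $22,000 = $351,210.
Offense was committed for financial gain (+$11,000 flat): $351,210 + $11,000 = $362,210.
A deadly weapon other than a firearm was used (+$23,500 flat): $362,210 + $23,500 = $385,710.
$385,710 is within the $400,000 maximum.

$385,710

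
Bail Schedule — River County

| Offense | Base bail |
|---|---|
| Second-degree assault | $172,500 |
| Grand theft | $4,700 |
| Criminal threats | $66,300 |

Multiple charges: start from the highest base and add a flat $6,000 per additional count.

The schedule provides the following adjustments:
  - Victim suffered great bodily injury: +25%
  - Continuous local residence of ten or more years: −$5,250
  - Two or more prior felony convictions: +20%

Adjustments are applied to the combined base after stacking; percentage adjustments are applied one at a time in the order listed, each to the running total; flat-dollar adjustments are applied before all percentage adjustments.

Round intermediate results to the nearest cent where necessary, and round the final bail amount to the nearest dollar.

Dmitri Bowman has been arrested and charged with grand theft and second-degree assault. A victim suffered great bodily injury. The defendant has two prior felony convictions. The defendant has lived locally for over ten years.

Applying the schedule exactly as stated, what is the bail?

$259,875

Base amounts from the schedule: grand theft $4,700; second-degree assault $172,500.
Stacking rule: highest base plus $6,000 per additional charge. Highest is second-degree assault at $172,500; 1 additional charge → +$6,000. Combined base = $178,500.
Continuous local residence of ten or more years (−$5,250 flat): $178,500 − $5,250 = $173,250.
Victim suffered great bodily injury (+25%): $173,250 × 1.25 = $216,562.50.
Two or more prior felony convictions (+20%): $216,562.50 × 1.2 = $259,875.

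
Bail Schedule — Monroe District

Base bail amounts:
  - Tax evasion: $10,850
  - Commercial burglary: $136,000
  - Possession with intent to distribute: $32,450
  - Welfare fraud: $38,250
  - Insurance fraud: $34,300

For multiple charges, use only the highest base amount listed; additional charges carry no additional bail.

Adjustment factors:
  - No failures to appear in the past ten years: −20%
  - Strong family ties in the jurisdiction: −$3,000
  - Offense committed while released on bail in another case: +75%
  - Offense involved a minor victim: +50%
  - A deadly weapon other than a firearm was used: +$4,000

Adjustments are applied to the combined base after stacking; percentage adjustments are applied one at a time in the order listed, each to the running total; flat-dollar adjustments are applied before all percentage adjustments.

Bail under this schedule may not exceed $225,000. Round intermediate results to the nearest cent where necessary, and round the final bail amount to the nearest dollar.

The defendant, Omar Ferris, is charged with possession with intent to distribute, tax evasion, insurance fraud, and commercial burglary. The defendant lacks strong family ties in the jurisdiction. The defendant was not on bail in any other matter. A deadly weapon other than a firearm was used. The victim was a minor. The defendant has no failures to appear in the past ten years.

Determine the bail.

Base amounts from the schedule: possession with intent to distribute $32,450; tax evasion $10,850; insurance fraud $34,300; commercial burglary $136,000.
Stacking rule: use the highest base only. Highest is commercial burglary at $136,000. Combined base = $136,000.
A deadly weapon other than a firearm was used (+$4,000 flat): $136,000 + $4,000 = $140,000.
No failures to appear in the past ten years (−20%): $140,000 × 0.8 = $112,000.
Offense involved a minor victim (+50%): $112,000 × 1.5 = $168,000.
$168,000 is within the $225,000 maximum.

$168,000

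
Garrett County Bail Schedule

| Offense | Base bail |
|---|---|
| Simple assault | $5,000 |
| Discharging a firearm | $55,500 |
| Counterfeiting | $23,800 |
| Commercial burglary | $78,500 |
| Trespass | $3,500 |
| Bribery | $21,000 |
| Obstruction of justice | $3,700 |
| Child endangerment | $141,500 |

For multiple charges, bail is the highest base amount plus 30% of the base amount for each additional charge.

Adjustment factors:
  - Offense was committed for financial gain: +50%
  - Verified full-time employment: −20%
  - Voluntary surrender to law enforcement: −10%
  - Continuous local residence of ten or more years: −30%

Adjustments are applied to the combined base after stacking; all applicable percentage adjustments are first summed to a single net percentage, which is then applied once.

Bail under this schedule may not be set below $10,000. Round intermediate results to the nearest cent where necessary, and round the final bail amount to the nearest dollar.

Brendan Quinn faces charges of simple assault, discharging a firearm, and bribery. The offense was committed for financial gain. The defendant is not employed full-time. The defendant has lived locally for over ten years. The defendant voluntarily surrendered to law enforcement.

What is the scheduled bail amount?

Base amounts from the schedule: simple assault $5,000; discharging a firearm $55,500; bribery $21,000.
Stacking rule: highest base plus 30% of each additional charge. Highest is discharging a firearm at $55,500. Additional: $5,000 × 30% = $1,500; $21,000 × 30% = $6,300. Combined base = $55,500 + $7,800 = $63,300.
Net percentage adjustment: +50% −10% −30% = +10%. $63,300 × 1.1 = $69,630.
$69,630 is at or above the $10,000 minimum.

$69,630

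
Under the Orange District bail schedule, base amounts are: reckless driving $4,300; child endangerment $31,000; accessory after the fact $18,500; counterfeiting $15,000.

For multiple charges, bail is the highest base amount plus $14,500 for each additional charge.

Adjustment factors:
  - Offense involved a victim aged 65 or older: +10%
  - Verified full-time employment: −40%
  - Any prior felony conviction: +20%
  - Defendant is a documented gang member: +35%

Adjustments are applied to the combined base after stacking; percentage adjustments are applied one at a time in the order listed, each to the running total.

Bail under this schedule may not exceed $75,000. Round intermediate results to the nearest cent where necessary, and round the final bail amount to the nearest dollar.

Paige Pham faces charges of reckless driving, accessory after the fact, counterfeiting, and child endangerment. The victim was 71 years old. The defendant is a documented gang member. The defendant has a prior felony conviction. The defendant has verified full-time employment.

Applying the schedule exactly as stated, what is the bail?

$75,000

Base amounts from the schedule: reckless driving $4,300; accessory after the fact $18,500; counterfeiting $15,000; child endangerment $31,000.
Stacking rule: highest base plus $14,500 per additional charge. Highest is child endangerment at $31,000; 3 additional charges → +$43,500. Combined base = $74,500.
Offense involved a victim aged 65 or older (+10%): $74,500 × 1.1 = $81,950.
Verified full-time employment (−40%): $81,950 × 0.6 = $49,170.
Any prior felony conviction (+20%): $49,170 × 1.2 = $59,004.
Defendant is a documented gang member (+35%): $59,004 × 1.35 = $79,655.40.
Result $79,655.40 exceeds the maximum of $75,000; bail is capped at $75,000.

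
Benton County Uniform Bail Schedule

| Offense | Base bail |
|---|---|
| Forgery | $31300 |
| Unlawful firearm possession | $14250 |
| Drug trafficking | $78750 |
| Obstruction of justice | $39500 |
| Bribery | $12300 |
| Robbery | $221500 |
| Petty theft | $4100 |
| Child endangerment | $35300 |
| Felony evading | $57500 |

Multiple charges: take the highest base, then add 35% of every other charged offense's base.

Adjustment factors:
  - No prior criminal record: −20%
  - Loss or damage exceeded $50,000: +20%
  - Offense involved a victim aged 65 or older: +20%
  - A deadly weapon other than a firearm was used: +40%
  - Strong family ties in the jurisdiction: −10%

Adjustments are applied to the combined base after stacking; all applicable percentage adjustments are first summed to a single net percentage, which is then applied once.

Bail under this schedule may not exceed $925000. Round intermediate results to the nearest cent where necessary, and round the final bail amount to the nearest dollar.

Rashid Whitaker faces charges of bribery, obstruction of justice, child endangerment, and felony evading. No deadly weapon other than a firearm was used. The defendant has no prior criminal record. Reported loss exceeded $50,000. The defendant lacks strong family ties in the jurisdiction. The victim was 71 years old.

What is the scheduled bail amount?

Base amounts from the schedule: bribery $12300; obstruction of justice $39500; child endangerment $35300; felony evading $57500.
Stacking rule: highest base plus 35% of each additional charge. Highest is felony evading at $57500. Additional: $12300 × 35% = $4305; $39500 × 35% = $13825; $35300 × 35% = $12355. Combined base = $57500 + $30485 = $87985.
Net percentage adjustment: −20% +20% +20% = +20%. $87985 × 1.2 = $105582.
$105582 is within the $925000 maximum.

$105582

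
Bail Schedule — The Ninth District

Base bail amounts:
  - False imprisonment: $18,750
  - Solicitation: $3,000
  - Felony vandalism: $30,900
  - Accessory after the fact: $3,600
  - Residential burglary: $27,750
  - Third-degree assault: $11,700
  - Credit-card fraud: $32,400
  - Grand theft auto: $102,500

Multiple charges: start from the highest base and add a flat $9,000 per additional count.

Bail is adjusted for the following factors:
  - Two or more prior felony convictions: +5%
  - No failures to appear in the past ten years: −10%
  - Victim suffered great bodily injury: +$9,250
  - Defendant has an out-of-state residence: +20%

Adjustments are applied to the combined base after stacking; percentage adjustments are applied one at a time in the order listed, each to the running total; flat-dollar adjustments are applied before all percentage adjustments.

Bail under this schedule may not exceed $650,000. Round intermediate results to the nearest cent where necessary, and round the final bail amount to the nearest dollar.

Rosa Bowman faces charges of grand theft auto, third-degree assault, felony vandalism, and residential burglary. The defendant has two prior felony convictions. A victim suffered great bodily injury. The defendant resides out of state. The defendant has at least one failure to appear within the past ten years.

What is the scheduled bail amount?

Base amounts from the schedule: grand theft auto $102,500; third-degree assault $11,700; felony vandalism $30,900; residential burglary $27,750.
Stacking rule: highest base plus $9,000 per additional charge. Highest is grand theft auto at $102,500; 3 additional charges → +$27,000. Combined base = $129,500.
Victim suffered great bodily injury (+$9,250 flat): $129,500 + $9,250 = $138,750.
Two or more prior felony convictions (+5%): $138,750 × 1.05 = $145,687.50.
Defendant has an out-of-state residence (+20%): $145,687.50 × 1.2 = $174,825.
$174,825 is within the $650,000 maximum.

$174,825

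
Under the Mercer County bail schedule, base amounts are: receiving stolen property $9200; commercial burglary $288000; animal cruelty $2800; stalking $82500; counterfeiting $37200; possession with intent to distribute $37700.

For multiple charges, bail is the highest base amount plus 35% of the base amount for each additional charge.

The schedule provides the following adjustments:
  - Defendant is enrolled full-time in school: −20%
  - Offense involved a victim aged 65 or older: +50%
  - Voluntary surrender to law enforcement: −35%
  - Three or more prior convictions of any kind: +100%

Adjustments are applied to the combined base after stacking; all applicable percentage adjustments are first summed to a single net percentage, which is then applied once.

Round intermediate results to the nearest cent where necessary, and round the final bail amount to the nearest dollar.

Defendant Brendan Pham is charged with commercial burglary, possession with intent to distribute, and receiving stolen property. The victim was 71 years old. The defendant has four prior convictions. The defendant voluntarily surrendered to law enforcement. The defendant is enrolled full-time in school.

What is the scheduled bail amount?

Base amounts from the schedule: commercial burglary $288000; possession with intent to distribute $37700; receiving stolen property $9200.
Stacking rule: highest base plus 35% of each additional charge. Highest is commercial burglary at $288000. Additional: $37700 × 35% = $13195; $9200 × 35% = $3220. Combined base = $288000 + $16415 = $304415.
Net percentage adjustment: −20% +50% −35% +100% = +95%. $304415 × 1.95 = $593609.25.
Rounded to the nearest dollar: $593609.

$593609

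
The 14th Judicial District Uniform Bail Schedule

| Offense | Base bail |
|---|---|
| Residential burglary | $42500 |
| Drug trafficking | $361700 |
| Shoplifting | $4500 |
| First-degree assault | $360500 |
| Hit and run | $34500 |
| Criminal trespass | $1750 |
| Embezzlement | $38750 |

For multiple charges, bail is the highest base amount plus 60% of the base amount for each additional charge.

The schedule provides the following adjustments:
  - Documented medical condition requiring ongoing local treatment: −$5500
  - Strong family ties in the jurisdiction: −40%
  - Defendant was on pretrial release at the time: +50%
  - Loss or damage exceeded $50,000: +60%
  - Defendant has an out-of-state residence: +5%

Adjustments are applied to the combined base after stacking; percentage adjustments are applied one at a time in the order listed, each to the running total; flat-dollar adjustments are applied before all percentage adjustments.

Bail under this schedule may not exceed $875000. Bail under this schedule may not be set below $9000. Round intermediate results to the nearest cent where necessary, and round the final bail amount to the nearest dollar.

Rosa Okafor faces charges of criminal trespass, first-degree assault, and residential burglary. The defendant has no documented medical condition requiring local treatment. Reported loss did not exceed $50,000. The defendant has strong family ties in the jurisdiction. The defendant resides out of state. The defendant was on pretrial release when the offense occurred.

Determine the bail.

$365762

Base amounts from the schedule: criminal trespass $1750; first-degree assault $360500; residential burglary $42500.
Stacking rule: highest base plus 60% of each additional charge. Highest is first-degree assault at $360500. Additional: $1750 × 60% = $1050; $42500 × 60% = $25500. Combined base = $360500 + $26550 = $387050.
Strong family ties in the jurisdiction (−40%): $387050 × 0.6 = $232230.
Defendant was on pretrial release at the time (+50%): $232230 × 1.5 = $348345.
Defendant has an out-of-state residence (+5%): $348345 × 1.05 = $365762.25.
$365762.25 is within the $875000 maximum.
$365762.25 is at or above the $9000 minimum.
Rounded to the nearest dollar: $365762.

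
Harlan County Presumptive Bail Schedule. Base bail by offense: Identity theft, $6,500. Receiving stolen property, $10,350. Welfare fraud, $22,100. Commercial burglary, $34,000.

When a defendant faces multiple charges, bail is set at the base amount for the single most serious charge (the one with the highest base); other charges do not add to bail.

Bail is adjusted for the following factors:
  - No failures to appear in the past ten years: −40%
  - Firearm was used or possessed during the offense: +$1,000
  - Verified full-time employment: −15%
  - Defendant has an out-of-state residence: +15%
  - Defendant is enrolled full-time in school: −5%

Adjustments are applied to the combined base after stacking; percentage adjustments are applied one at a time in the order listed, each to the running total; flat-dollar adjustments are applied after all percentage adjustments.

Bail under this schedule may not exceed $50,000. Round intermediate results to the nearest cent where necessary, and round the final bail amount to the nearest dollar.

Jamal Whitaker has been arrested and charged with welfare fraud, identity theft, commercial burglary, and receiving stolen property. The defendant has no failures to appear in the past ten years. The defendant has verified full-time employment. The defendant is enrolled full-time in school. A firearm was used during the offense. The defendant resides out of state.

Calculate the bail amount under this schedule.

$19,944

Base amounts from the schedule: welfare fraud $22,100; identity theft $6,500; commercial burglary $34,000; receiving stolen property $10,350.
Stacking rule: use the highest base only. Highest is commercial burglary at $34,000. Combined base = $34,000.
No failures to appear in the past ten years (−40%): $34,000 × 0.6 = $20,400.
Verified full-time employment (−15%): $20,400 × 0.85 = $17,340.
Defendant has an out-of-state residence (+15%): $17,340 × 1.15 = $19,941.
Defendant is enrolled full-time in school (−5%): $19,941 × 0.95 = $18,943.95.
Firearm was used or possessed during the offense (+$1,000 flat): $18,943.95 + $1,000 = $19,943.95.
$19,943.95 is within the $50,000 maximum.
Rounded to the nearest dollar: $19,944.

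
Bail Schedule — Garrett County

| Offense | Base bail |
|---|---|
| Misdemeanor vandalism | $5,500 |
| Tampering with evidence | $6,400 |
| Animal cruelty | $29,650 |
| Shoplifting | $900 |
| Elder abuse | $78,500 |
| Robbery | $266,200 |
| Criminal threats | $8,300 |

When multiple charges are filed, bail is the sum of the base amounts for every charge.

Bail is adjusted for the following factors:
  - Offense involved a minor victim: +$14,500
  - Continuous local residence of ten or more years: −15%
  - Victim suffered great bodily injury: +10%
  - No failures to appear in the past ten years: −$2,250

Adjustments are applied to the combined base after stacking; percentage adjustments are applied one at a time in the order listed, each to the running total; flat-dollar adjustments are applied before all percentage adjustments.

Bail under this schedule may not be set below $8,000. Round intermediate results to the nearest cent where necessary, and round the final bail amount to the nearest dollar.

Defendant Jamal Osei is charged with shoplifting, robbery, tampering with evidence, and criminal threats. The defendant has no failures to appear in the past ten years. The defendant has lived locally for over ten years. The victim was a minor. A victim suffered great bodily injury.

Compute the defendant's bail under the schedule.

$274,937

Base amounts from the schedule: shoplifting $900; robbery $266,200; tampering with evidence $6,400; criminal threats $8,300.
Stacking rule: sum of all bases. $900 + $266,200 + $6,400 + $8,300 = $281,800.
Offense involved a minor victim (+$14,500 flat): $281,800 + $14,500 = $296,300.
No failures to appear in the past ten years (−$2,250 flat): $296,300 − $2,250 = $294,050.
Continuous local residence of ten or more years (−15%): $294,050 × 0.85 = $249,942.50.
Victim suffered great bodily injury (+10%): $249,942.50 × 1.1 = $274,936.75.
$274,936.75 is at or above the $8,000 minimum.
Rounded to the nearest dollar: $274,937.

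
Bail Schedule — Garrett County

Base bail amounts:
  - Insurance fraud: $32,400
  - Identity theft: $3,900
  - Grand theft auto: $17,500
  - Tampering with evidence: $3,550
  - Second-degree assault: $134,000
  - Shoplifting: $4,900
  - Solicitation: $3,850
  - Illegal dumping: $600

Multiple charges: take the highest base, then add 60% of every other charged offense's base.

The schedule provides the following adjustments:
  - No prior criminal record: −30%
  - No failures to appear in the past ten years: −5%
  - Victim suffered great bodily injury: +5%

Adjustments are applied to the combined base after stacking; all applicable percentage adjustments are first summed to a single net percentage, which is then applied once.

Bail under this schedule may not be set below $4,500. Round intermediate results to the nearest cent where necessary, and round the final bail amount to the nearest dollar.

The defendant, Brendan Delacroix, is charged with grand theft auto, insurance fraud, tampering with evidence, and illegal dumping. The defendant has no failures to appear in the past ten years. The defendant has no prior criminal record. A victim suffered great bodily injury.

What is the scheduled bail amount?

Base amounts from the schedule: grand theft auto $17,500; insurance fraud $32,400; tampering with evidence $3,550; illegal dumping $600.
Stacking rule: highest base plus 60% of each additional charge. Highest is insurance fraud at $32,400. Additional: $17,500 × 60% = $10,500; $3,550 × 60% = $2,130; $600 × 60% = $360. Combined base = $32,400 + $12,990 = $45,390.
Net percentage adjustment: −30% −5% +5% = −30%. $45,390 × 0.7 = $31,773.
$31,773 is at or above the $4,500 minimum.

$31,773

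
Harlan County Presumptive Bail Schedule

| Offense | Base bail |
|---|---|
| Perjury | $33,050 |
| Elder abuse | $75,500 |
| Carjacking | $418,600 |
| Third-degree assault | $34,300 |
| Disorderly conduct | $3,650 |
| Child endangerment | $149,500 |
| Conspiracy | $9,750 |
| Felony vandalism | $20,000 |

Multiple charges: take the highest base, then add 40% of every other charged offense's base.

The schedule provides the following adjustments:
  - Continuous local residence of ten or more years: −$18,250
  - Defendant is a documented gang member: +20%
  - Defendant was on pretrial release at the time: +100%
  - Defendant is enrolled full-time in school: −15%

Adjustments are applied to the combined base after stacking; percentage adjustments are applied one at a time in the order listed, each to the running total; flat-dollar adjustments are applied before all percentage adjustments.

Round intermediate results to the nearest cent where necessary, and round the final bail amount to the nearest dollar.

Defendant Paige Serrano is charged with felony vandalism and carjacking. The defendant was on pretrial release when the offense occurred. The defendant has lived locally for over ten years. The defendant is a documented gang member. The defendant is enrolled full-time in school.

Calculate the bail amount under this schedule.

Base amounts from the schedule: felony vandalism $20,000; carjacking $418,600.
Stacking rule: highest base plus 40% of each additional charge. Highest is carjacking at $418,600. Additional: $20,000 × 40% = $8,000. Combined base = $418,600 + $8,000 = $426,600.
Continuous local residence of ten or more years (−$18,250 flat): $426,600 − $18,250 = $408,350.
Defendant is a documented gang member (+20%): $408,350 × 1.2 = $490,020.
Defendant was on pretrial release at the time (+100%): $490,020 × 2 = $980,040.
Defendant is enrolled full-time in school (−15%): $980,040 × 0.85 = $833,034.

$833,034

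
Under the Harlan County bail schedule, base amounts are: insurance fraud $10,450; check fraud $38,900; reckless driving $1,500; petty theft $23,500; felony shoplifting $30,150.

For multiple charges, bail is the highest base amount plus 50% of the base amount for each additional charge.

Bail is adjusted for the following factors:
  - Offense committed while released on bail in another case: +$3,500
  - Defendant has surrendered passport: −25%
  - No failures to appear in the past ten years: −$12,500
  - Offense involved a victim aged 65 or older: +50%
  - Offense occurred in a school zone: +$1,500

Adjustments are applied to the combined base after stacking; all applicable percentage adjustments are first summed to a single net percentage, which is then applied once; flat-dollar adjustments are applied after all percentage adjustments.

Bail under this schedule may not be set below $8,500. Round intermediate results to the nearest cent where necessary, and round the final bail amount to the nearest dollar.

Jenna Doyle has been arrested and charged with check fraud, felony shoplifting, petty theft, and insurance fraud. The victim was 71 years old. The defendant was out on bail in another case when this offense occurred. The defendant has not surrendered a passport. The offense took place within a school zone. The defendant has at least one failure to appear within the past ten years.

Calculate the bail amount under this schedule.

$111,425

Base amounts from the schedule: check fraud $38,900; felony shoplifting $30,150; petty theft $23,500; insurance fraud $10,450.
Stacking rule: highest base plus 50% of each additional charge. Highest is check fraud at $38,900. Additional: $30,150 × 50% = $15,075; $23,500 × 50% = $11,750; $10,450 × 50% = $5,225. Combined base = $38,900 + $32,050 = $70,950.
Offense involved a victim aged 65 or older (+50%): $70,950 × 1.5 = $106,425.
Offense committed while released on bail in another case (+$3,500 flat): $106,425 + $3,500 = $109,925.
Offense occurred in a school zone (+$1,500 flat): $109,925 + $1,500 = $111,425.
$111,425 is at or above the $8,500 minimum.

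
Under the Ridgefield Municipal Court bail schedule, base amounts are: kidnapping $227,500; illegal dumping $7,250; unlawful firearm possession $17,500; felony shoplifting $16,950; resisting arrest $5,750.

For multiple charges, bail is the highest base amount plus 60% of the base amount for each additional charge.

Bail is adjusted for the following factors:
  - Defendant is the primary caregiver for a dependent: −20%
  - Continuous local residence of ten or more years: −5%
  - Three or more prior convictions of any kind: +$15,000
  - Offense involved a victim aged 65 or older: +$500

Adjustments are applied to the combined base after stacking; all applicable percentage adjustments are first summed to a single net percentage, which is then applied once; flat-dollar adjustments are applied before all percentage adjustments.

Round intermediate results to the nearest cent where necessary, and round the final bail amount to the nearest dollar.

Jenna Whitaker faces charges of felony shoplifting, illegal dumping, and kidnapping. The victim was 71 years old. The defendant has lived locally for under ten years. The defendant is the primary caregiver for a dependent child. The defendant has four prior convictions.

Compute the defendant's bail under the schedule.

$206,016

Base amounts from the schedule: felony shoplifting $16,950; illegal dumping $7,250; kidnapping $227,500.
Stacking rule: highest base plus 60% of each additional charge. Highest is kidnapping at $227,500. Additional: $16,950 × 60% = $10,170; $7,250 × 60% = $4,350. Combined base = $227,500 + $14,520 = $242,020.
Three or more prior convictions of any kind (+$15,000 flat): $242,020 + $15,000 = $257,020.
Offense involved a victim aged 65 or older (+$500 flat): $257,020 + $500 = $257,520.
Defendant is the primary caregiver for a dependent (−20%): $257,520 × 0.8 = $206,016.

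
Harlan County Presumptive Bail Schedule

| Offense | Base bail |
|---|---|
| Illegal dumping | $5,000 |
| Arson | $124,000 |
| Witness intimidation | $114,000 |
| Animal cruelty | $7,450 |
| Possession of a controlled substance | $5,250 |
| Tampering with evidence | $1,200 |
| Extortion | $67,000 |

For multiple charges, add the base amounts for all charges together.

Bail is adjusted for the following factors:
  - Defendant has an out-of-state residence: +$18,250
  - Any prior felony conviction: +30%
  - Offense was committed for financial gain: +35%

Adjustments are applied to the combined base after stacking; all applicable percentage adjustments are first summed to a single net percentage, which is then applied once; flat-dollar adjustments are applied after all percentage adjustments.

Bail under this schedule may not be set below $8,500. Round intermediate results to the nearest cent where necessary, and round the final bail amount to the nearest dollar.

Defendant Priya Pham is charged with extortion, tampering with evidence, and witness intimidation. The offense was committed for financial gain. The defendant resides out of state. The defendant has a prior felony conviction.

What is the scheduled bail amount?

Base amounts from the schedule: extortion $67,000; tampering with evidence $1,200; witness intimidation $114,000.
Stacking rule: sum of all bases. $67,000 + $1,200 + $114,000 = $182,200.
Net percentage adjustment: +30% +35% = +65%. $182,200 × 1.65 = $300,630.
Defendant has an out-of-state residence (+$18,250 flat): $300,630 + $18,250 = $318,880.
$318,880 is at or above the $8,500 minimum.

$318,880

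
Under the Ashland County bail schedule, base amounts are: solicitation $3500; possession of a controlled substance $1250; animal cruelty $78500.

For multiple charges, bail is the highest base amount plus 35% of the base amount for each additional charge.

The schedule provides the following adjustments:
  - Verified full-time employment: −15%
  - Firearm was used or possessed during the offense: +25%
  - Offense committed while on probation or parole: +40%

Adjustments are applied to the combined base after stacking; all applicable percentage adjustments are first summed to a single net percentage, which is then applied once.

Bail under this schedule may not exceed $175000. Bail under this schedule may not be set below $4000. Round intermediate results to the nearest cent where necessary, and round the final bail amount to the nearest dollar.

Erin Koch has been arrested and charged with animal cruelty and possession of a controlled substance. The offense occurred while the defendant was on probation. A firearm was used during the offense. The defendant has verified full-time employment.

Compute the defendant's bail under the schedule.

Base amounts from the schedule: animal cruelty $78500; possession of a controlled substance $1250.
Stacking rule: highest base plus 35% of each additional charge. Highest is animal cruelty at $78500. Additional: $1250 × 35% = $437.50. Combined base = $78500 + $437.50 = $78937.50.
Net percentage adjustment: −15% +25% +40% = +50%. $78937.50 × 1.5 = $118406.25.
$118406.25 is within the $175000 maximum.
$118406.25 is at or above the $4000 minimum.
Rounded to the nearest dollar: $118406.

$118406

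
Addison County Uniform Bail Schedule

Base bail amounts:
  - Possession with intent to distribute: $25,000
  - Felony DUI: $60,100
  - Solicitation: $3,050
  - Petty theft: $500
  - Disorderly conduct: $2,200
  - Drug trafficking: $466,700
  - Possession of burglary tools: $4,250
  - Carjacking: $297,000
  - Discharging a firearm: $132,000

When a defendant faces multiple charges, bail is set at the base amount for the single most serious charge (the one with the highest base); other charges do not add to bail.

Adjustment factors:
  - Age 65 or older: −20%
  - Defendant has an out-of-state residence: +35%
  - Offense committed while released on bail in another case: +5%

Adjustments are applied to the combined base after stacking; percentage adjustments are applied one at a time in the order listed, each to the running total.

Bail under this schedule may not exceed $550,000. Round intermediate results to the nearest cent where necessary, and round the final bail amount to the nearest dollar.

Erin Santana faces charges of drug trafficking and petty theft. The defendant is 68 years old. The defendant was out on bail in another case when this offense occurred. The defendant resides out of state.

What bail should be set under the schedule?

$529,238

Base amounts from the schedule: drug trafficking $466,700; petty theft $500.
Stacking rule: use the highest base only. Highest is drug trafficking at $466,700. Combined base = $466,700.
Age 65 or older (−20%): $466,700 × 0.8 = $373,360.
Defendant has an out-of-state residence (+35%): $373,360 × 1.35 = $504,036.
Offense committed while released on bail in another case (+5%): $504,036 × 1.05 = $529,237.80.
$529,237.80 is within the $550,000 maximum.
Rounded to the nearest dollar: $529,238.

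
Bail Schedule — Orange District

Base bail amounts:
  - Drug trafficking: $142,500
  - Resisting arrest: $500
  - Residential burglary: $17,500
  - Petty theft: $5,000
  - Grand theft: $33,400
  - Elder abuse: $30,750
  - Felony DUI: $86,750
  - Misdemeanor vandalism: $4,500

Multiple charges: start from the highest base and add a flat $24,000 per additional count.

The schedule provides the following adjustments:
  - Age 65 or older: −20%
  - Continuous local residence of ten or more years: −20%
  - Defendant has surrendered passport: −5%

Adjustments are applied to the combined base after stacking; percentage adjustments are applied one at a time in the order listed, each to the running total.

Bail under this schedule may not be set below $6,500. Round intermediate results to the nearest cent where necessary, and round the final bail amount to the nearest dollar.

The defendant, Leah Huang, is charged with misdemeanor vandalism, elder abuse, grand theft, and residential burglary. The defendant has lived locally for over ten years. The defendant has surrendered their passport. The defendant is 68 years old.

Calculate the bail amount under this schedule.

Base amounts from the schedule: misdemeanor vandalism $4,500; elder abuse $30,750; grand theft $33,400; residential burglary $17,500.
Stacking rule: highest base plus $24,000 per additional charge. Highest is grand theft at $33,400; 3 additional charges → +$72,000. Combined base = $105,400.
Age 65 or older (−20%): $105,400 × 0.8 = $84,320.
Continuous local residence of ten or more years (−20%): $84,320 × 0.8 = $67,456.
Defendant has surrendered passport (−5%): $67,456 × 0.95 = $64,083.20.
$64,083.20 is at or above the $6,500 minimum.
Rounded to the nearest dollar: $64,083.

$64,083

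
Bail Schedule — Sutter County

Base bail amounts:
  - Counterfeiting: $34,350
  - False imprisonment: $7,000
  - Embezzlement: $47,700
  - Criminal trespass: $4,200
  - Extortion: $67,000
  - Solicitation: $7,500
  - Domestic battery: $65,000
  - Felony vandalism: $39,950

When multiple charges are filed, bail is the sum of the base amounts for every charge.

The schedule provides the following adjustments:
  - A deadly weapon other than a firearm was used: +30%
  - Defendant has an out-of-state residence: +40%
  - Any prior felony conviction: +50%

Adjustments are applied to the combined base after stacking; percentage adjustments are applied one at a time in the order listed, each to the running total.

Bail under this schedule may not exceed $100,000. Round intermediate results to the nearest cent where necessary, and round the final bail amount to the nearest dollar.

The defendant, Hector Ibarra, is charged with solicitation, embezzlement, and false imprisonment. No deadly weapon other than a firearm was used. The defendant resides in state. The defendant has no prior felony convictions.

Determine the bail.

Base amounts from the schedule: solicitation $7,500; embezzlement $47,700; false imprisonment $7,000.
Stacking rule: sum of all bases. $7,500 + $47,700 + $7,000 = $62,200.
No adjustment factors apply to this defendant.
$62,200 is within the $100,000 maximum.

$62,200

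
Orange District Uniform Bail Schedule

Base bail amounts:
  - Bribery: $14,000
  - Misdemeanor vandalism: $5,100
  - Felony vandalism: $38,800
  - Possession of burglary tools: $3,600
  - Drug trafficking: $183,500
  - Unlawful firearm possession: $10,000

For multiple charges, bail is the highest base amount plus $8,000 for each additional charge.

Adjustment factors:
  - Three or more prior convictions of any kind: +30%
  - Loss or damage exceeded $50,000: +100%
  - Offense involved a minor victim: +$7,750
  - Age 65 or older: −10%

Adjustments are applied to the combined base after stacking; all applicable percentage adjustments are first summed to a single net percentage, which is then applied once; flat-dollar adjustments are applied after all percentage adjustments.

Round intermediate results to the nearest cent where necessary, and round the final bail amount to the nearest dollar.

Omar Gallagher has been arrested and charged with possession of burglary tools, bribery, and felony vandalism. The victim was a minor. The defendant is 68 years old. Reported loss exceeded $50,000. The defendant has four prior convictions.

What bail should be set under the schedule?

Base amounts from the schedule: possession of burglary tools $3,600; bribery $14,000; felony vandalism $38,800.
Stacking rule: highest base plus $8,000 per additional charge. Highest is felony vandalism at $38,800; 2 additional charges → +$16,000. Combined base = $54,800.
Net percentage adjustment: +30% +100% −10% = +120%. $54,800 × 2.2 = $120,560.
Offense involved a minor victim (+$7,750 flat): $120,560 + $7,750 = $128,310.

$128,310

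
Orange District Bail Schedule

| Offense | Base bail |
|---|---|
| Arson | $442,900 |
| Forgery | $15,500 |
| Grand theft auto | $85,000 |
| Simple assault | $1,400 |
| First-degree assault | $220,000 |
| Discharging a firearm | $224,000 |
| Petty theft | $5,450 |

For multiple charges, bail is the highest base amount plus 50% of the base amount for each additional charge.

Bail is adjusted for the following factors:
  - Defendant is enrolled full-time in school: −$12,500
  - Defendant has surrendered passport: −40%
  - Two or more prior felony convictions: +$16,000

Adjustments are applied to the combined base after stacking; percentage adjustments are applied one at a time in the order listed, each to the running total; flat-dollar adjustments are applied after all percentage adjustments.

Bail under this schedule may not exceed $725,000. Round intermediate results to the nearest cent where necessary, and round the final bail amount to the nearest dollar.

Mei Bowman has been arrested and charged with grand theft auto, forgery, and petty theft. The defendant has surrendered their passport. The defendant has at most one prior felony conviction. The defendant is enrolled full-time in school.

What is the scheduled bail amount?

$44,785

Base amounts from the schedule: grand theft auto $85,000; forgery $15,500; petty theft $5,450.
Stacking rule: highest base plus 50% of each additional charge. Highest is grand theft auto at $85,000. Additional: $15,500 × 50% = $7,750; $5,450 × 50% = $2,725. Combined base = $85,000 + $10,475 = $95,475.
Defendant has surrendered passport (−40%): $95,475 × 0.6 = $57,285.
Defendant is enrolled full-time in school (−$12,500 flat): $57,285 − $12,500 = $44,785.
$44,785 is within the $725,000 maximum.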